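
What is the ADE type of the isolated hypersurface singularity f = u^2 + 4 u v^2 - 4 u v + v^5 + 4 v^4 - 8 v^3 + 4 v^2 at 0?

A_{4}

The Hessian of f at 0 has rank 1. Corank 1: A-series; mu = 4 gives A_4.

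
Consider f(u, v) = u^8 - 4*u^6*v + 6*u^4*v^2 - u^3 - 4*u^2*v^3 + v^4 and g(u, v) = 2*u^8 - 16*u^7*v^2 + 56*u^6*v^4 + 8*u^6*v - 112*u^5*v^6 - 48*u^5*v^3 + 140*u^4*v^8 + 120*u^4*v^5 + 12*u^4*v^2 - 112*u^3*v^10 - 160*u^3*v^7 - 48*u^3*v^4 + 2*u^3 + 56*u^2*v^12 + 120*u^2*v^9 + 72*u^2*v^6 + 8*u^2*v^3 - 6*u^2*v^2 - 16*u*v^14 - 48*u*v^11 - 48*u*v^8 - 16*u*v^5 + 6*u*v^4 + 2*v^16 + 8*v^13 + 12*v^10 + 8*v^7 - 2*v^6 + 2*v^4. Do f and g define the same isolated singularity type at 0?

Yes.

The Hessian of f at 0 has rank 0. Corank 2; j^3 = -u^3 is a perfect cube, so E-series; the 4-jet and mu = 6 give E_6. The Hessian of g at 0 has rank 0. Corank 2; j^3 = 2*u^3 is a perfect cube, so E-series; the 4-jet and mu = 6 give E_6. Both have type E_6, hence right-equivalent.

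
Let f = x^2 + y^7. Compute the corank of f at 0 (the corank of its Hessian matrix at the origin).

The Hessian at 0 is [[2, 0], [0, 0]] of rank 1; hence corank 1.

1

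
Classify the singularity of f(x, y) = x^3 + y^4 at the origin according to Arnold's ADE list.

E_6

The Hessian of f at 0 has rank 0. Corank 2; j^3 = x^3 is a perfect cube, so E-series; the 4-jet and mu = 6 give E_6.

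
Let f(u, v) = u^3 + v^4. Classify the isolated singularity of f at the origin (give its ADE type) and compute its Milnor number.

Type E_6, Milnor number mu = 6.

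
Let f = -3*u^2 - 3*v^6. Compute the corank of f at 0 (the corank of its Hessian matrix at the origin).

Hessian at 0 has rank 1.

1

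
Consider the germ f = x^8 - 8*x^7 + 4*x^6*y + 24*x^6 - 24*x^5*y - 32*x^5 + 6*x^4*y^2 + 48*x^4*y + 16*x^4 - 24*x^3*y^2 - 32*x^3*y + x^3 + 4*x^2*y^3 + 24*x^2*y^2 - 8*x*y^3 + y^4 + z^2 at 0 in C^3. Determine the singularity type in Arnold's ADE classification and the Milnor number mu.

Type E6, Milnor number mu = 6.

The Hessian of f at 0 has rank 1. Corank 2; j^3 = x^3 is a perfect cube, so E-series; the 4-jet and mu = 6 give E_6.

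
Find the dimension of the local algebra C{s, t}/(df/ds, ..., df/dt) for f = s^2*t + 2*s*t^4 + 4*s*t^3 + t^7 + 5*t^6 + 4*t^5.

The Hessian of f at 0 has rank 0. Corank 2; j^3 = s^2*t has shape L^2 M (L != M), so D-series; mu = 7 gives D_7.

7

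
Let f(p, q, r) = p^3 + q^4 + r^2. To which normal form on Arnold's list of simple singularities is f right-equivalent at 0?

The Hessian of f at 0 has rank 1. Corank 2; j^3 = p^3 is a perfect cube, so E-series; the 4-jet and mu = 6 give E_6.

E_{6}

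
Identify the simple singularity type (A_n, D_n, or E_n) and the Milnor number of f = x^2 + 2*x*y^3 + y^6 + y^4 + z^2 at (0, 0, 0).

Type A_{3}, Milnor number mu = 3.

The Hessian of f at 0 has rank 2. Corank 1: A-series; mu = 3 gives A_3.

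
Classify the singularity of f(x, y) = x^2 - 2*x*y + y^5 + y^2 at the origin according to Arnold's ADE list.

A_{4}

The Hessian of f at 0 has rank 1. Corank 1: A-series; mu = 4 gives A_4.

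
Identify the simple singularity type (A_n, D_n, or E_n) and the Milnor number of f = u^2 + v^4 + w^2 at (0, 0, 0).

Type A_{3}, Milnor number mu = 3.

The Hessian of f at 0 has rank 2. Corank 1: A-series; mu = 3 gives A_3.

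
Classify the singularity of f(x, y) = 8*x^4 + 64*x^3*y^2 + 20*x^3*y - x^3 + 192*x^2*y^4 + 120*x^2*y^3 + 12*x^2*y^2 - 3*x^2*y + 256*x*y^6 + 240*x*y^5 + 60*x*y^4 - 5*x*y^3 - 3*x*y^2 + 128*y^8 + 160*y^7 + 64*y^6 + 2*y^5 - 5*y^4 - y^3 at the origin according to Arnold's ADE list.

E7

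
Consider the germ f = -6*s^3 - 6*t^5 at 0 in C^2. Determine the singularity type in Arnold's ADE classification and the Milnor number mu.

The Hessian of f at 0 is [[0, 0], [0, 0]] with rank 0, so corank 2. A Groebner basis of the Jacobian ideal J(f) in C{s,t} is {t^4, s^2}; counting standard monomials gives mu = 8. Corank 2; j^3 = -6*s^3 is a perfect cube, so E-series; the 5-jet and mu = 8 give E_8.

Type E_8, Milnor number mu = 8.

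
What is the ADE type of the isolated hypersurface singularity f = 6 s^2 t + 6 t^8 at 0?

The Hessian of f at 0 has rank 0. Corank 2; j^3 = 6*s^2*t has shape L^2 M (L != M), so D-series; mu = 9 gives D_9.

D_9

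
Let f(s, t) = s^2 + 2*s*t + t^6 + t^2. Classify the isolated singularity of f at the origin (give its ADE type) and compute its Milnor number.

The Hessian of f at 0 has rank 1. Corank 1: A-series; mu = 5 gives A_5.

Type A5, Milnor number mu = 5.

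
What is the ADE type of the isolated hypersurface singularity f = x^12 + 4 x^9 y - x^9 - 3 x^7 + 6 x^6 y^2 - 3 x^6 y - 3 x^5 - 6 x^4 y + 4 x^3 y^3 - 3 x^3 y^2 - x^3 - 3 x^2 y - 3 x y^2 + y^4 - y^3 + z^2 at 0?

E_6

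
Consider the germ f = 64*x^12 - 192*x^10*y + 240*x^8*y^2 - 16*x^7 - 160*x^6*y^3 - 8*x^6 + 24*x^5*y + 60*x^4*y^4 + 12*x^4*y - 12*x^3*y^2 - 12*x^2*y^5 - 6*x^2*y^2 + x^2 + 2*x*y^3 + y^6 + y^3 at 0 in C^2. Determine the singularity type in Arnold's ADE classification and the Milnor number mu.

Type A_{2}, Milnor number mu = 2.

The Hessian of f at 0 is [[2, 0], [0, 0]] with rank 1, so corank 1. A Groebner basis of the Jacobian ideal J(f) in C{x,y} is {y^2, x}; counting standard monomials gives mu = 2. Corank 1: A-series; mu = 2 gives A_2.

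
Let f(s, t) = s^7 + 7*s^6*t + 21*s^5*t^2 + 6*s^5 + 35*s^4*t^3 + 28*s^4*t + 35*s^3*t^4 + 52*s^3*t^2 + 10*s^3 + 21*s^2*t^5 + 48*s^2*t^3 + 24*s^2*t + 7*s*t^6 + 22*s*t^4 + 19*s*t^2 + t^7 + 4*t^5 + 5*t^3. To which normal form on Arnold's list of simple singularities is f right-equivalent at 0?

The Hessian of f at 0 is [[0, 0], [0, 0]] with rank 0, so corank 2. A Groebner basis of the Jacobian ideal J(f) in C{s,t} is {t^3, s^2 - t^2/6, s*t + t^2/2}; counting standard monomials gives mu = 4. Corank 2; j^3 = (s + t)*(10*s^2 + 14*s*t + 5*t^2) splits into three distinct lines over C (the quadratic factor has nonzero discriminant), so D_4.

D_{4}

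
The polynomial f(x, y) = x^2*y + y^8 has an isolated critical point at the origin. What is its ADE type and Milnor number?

Type D9, Milnor number mu = 9.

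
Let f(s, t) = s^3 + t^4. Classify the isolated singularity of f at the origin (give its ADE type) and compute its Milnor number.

The Hessian of f at 0 has rank 0. Corank 2; j^3 = s^3 is a perfect cube, so E-series; the 4-jet and mu = 6 give E_6.

Type E_6, Milnor number mu = 6.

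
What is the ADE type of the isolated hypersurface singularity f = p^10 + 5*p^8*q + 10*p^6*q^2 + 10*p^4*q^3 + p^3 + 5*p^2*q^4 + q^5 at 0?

E_{8}

The Hessian of f at 0 has rank 0. Corank 2; j^3 = p^3 is a perfect cube, so E-series; the 5-jet and mu = 8 give E_8.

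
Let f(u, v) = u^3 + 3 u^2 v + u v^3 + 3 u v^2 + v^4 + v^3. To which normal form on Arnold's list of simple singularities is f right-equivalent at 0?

E_{7}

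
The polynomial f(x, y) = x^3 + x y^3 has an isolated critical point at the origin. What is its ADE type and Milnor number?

Type E7, Milnor number mu = 7.

The Hessian of f at 0 has rank 0. Corank 2; j^3 = x^3 is a perfect cube, so E-series; the 4-jet and mu = 7 give E_7.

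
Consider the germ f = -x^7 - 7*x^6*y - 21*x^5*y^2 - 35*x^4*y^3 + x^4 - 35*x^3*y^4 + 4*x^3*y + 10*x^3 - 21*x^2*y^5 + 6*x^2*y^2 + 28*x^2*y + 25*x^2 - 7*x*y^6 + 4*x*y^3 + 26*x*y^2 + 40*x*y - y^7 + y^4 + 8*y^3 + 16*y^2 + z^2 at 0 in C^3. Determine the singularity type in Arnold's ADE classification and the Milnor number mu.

The Hessian of f at 0 has rank 2. Corank 1: A-series; mu = 6 gives A_6.

Type A6, Milnor number mu = 6.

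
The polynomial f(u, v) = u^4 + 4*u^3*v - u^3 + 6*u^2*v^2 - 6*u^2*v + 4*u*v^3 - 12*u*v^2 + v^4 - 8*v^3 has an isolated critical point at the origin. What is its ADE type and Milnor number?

The Hessian of f at 0 has rank 0. Corank 2; j^3 = -(u + 2*v)^3 is a perfect cube, so E-series; the 4-jet and mu = 6 give E_6.

Type E_{6}, Milnor number mu = 6.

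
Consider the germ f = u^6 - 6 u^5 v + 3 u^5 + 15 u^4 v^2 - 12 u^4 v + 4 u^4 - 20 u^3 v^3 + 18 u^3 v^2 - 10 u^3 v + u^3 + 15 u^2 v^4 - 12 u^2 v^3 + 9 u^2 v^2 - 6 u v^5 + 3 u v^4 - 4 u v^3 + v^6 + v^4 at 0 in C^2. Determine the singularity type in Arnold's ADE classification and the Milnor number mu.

Type E_{6}, Milnor number mu = 6.

The Hessian of f at 0 is [[0, 0], [0, 0]] with rank 0, so corank 2. A Groebner basis of the Jacobian ideal J(f) in C{u,v} is {u^3, u^2*v, u^2/2 + u*v^2, 3*u^2/2 + v^3}; counting standard monomials gives mu = 6. Corank 2; j^3 = u^3 is a perfect cube, so E-series; the 4-jet and mu = 6 give E_6.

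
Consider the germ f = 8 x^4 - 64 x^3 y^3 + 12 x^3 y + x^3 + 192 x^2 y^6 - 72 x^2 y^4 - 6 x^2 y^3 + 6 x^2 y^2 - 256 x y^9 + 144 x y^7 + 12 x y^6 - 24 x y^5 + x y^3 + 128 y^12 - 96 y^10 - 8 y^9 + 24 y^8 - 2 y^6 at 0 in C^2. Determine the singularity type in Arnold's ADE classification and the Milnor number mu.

Type E_7, Milnor number mu = 7.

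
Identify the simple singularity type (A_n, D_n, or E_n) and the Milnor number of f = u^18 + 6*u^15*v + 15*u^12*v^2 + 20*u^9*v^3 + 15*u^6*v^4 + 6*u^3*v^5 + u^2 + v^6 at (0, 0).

The Hessian of f at 0 has rank 1. Corank 1: A-series; mu = 5 gives A_5.

Type A5, Milnor number mu = 5.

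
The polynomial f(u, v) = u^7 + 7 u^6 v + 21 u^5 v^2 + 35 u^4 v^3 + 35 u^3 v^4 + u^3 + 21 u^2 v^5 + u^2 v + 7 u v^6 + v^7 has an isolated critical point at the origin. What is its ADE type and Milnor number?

Type D8, Milnor number mu = 8.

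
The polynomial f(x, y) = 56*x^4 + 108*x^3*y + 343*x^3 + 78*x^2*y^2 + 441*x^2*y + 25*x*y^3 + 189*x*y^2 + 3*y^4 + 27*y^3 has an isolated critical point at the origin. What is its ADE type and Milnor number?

Type E_{7}, Milnor number mu = 7.

The Hessian of f at 0 has rank 0. Corank 2; j^3 = (7*x + 3*y)^3 is a perfect cube, so E-series; the 4-jet and mu = 7 give E_7.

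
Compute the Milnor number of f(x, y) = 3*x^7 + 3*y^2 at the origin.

6

The Hessian of f at 0 has rank 1. Corank 1: A-series; mu = 6 gives A_6.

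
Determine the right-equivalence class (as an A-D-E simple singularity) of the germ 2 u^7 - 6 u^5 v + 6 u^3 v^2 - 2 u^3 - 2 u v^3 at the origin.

E_7

The Hessian of f at 0 has rank 0. Corank 2; j^3 = -2*u^3 is a perfect cube, so E-series; the 4-jet and mu = 7 give E_7.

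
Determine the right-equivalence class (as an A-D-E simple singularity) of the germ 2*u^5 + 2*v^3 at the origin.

E_{8}

The Hessian of f at 0 has rank 0. Corank 2; j^3 = 2*v^3 is a perfect cube, so E-series; the 5-jet and mu = 8 give E_8.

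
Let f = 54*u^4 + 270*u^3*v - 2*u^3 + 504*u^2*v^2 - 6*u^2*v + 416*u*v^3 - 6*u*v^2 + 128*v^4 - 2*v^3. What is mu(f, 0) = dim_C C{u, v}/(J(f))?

7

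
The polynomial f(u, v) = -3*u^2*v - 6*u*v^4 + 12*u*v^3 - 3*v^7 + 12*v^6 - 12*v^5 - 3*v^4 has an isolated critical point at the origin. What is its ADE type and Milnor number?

Type D5, Milnor number mu = 5.

The Hessian of f at 0 is [[0, 0], [0, 0]] with rank 0, so corank 2. A Groebner basis of the Jacobian ideal J(f) in C{u,v} is {u*v^2, -u*v/2 + v^3, u^2 + 2*u*v}; counting standard monomials gives mu = 5. Corank 2; j^3 = -3*u^2*v has shape L^2 M (L != M), so D-series; mu = 5 gives D_5.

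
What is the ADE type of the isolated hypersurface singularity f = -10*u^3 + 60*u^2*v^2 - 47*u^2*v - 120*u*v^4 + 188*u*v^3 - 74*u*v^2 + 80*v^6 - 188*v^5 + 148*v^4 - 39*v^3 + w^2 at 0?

D_4

The Hessian of f at 0 has rank 1. Corank 2; j^3 = -(2*u + 3*v)*(5*u^2 + 16*u*v + 13*v^2) splits into three distinct lines over C (the quadratic factor has nonzero discriminant), so D_4.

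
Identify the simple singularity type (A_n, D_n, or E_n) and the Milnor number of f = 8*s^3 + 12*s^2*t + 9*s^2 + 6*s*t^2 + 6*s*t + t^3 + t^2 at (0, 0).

The Hessian of f at 0 is [[18, 6], [6, 2]] with rank 1, so corank 1. A Groebner basis of the Jacobian ideal J(f) in C{s,t} is {t^2, s + t/3}; counting standard monomials gives mu = 2. Corank 1: A-series; mu = 2 gives A_2.

Type A_{2}, Milnor number mu = 2.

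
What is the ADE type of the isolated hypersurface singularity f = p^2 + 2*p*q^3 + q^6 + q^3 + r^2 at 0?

A_2

The Hessian of f at 0 has rank 2. Corank 1: A-series; mu = 2 gives A_2.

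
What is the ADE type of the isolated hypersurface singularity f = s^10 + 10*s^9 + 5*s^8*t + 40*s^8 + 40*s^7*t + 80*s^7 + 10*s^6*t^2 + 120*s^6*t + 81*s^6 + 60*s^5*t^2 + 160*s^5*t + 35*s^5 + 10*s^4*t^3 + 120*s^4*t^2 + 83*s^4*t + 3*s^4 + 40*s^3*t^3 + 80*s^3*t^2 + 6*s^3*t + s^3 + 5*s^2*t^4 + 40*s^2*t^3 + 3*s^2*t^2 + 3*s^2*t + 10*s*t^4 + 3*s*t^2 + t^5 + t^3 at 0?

E_8

The Hessian of f at 0 is [[0, 0], [0, 0]] with rank 0, so corank 2. A Groebner basis of the Jacobian ideal J(f) in C{s,t} is {-7*s^2/12 + s*t^3 - 7*s*t^2/6 - 7*s*t/6 - 7*t^3/6 - 7*t^2/12, 2*s^2/3 + 4*s*t^2/3 + 4*s*t/3 + t^4 + 4*t^3/3 + 2*t^2/3, s^3 + s^2/2 - 2*s*t^2 + s*t - t^3 + t^2/2, s^2*t - s^2/6 + 5*s*t^2/3 - s*t/3 + 2*t^3/3 - t^2/6}; counting standard monomials gives mu = 8. Corank 2; j^3 = (s + t)^3 is a perfect cube, so E-series; the 5-jet and mu = 8 give E_8.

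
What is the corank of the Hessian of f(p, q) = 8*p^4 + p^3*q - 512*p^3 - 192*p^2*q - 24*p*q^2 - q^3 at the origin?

Hessian at 0 has rank 0.

2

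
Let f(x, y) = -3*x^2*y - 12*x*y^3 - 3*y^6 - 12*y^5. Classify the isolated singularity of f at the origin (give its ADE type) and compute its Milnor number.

Type D_7, Milnor number mu = 7.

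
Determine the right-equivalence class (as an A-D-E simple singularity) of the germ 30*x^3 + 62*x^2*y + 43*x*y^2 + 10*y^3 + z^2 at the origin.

D_{4}

The Hessian of f at 0 is [[0, 0, 0], [0, 0, 0], [0, 0, 2]] with rank 1, so corank 2. A Groebner basis of the Jacobian ideal J(f) in C{x,y,z} is {y^3, x^2 - 11*y^2/26, x*y + 17*y^2/26, z}; counting standard monomials gives mu = 4. Corank 2; j^3 = (3*x + 2*y)*(10*x^2 + 14*x*y + 5*y^2) splits into three distinct lines over C (the quadratic factor has nonzero discriminant), so D_4.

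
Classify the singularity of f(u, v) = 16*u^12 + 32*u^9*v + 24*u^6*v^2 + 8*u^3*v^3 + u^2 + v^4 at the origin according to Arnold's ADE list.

The Hessian of f at 0 is [[2, 0], [0, 0]] with rank 1, so corank 1. A Groebner basis of the Jacobian ideal J(f) in C{u,v} is {v^3, u}; counting standard monomials gives mu = 3. Corank 1: A-series; mu = 3 gives A_3.

A_3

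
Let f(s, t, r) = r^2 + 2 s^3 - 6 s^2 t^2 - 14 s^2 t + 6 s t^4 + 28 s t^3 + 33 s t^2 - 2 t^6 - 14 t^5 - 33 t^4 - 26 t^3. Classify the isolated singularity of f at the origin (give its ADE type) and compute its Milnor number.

The Hessian of f at 0 is [[0, 0, 0], [0, 0, 0], [0, 0, 2]] with rank 1, so corank 2. A Groebner basis of the Jacobian ideal J(f) in C{s,t,r} is {t^3, s^2 - 3*t^2/2, s*t - 3*t^2/2, r}; counting standard monomials gives mu = 4. Corank 2; j^3 = (s - 2*t)*(2*s^2 - 10*s*t + 13*t^2) splits into three distinct lines over C (the quadratic factor has nonzero discriminant), so D_4.

Type D_{4}, Milnor number mu = 4.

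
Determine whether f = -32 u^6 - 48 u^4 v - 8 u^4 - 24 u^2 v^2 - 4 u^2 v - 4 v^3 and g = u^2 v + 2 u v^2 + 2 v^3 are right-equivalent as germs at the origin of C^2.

Yes.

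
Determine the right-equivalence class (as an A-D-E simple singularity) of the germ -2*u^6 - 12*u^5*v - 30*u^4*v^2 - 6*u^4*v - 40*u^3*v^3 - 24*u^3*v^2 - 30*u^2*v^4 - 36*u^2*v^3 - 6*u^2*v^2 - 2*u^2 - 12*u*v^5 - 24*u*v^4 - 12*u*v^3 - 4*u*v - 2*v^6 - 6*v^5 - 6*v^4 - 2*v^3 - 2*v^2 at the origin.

A_{2}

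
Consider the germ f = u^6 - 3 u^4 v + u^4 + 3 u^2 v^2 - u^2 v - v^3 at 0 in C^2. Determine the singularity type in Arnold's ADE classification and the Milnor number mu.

Type D4, Milnor number mu = 4.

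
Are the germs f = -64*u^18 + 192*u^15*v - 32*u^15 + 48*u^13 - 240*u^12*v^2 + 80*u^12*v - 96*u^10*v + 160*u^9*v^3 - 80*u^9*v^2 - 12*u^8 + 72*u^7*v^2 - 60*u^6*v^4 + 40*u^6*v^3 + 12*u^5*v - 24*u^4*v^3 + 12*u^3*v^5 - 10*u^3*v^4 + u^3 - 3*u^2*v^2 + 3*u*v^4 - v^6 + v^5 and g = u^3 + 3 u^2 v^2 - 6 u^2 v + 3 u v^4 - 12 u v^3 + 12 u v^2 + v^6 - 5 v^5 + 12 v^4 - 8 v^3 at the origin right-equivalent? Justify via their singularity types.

Yes.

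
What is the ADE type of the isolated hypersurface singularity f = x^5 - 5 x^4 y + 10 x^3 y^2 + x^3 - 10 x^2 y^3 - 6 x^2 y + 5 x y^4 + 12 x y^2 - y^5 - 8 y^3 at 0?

E_{8}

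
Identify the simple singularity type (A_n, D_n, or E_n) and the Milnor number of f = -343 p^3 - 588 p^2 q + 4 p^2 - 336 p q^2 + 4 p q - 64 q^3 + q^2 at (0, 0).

Type A_2, Milnor number mu = 2.

The Hessian of f at 0 has rank 1. Corank 1: A-series; mu = 2 gives A_2.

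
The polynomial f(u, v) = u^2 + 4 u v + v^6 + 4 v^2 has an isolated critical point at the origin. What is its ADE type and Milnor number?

Type A_{5}, Milnor number mu = 5.

The Hessian of f at 0 has rank 1. Corank 1: A-series; mu = 5 gives A_5.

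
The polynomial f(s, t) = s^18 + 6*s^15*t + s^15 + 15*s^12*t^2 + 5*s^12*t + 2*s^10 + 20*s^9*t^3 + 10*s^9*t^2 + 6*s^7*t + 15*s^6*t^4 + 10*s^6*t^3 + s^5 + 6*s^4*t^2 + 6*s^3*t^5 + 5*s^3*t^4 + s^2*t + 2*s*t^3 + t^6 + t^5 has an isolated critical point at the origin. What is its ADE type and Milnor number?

The Hessian of f at 0 has rank 0. Corank 2; j^3 = s^2*t has shape L^2 M (L != M), so D-series; mu = 7 gives D_7.

Type D7, Milnor number mu = 7.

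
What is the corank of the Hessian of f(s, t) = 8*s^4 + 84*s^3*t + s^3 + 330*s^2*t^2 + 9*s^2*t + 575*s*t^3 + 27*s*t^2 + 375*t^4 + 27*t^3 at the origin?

The Hessian at 0 is [[0, 0], [0, 0]] of rank 0; hence corank 2.

2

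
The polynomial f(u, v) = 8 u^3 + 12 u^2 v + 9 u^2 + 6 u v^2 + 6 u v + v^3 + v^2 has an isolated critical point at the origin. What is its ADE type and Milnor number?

Type A2, Milnor number mu = 2.

The Hessian of f at 0 has rank 1. Corank 1: A-series; mu = 2 gives A_2.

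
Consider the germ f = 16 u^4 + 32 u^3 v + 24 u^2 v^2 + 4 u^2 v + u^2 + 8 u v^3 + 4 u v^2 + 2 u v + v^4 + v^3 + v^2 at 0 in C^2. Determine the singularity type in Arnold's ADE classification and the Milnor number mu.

Type A2, Milnor number mu = 2.

The Hessian of f at 0 has rank 1. Corank 1: A-series; mu = 2 gives A_2.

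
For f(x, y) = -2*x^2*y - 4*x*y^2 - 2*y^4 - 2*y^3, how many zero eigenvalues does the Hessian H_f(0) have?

2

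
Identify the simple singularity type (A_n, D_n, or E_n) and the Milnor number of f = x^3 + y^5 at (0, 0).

The Hessian of f at 0 has rank 0. Corank 2; j^3 = x^3 is a perfect cube, so E-series; the 5-jet and mu = 8 give E_8.

Type E_{8}, Milnor number mu = 8.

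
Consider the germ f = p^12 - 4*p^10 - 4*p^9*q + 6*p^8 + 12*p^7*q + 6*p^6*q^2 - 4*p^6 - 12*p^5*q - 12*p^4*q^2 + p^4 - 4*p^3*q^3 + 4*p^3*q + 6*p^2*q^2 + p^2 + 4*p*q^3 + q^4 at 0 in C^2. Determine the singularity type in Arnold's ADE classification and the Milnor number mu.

Type A3, Milnor number mu = 3.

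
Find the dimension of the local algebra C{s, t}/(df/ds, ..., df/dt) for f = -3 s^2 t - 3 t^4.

5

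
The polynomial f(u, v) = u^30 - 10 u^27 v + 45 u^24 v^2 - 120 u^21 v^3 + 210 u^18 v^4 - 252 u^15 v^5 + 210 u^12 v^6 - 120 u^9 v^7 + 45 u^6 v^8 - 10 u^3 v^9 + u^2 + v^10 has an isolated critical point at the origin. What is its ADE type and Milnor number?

Type A_9, Milnor number mu = 9.

The Hessian of f at 0 is [[2, 0], [0, 0]] with rank 1, so corank 1. A Groebner basis of the Jacobian ideal J(f) in C{u,v} is {v^9, u}; counting standard monomials gives mu = 9. Corank 1: A-series; mu = 9 gives A_9.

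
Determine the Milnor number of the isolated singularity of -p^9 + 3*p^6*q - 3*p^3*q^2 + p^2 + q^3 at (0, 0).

The Hessian of f at 0 has rank 1. Corank 1: A-series; mu = 2 gives A_2.

2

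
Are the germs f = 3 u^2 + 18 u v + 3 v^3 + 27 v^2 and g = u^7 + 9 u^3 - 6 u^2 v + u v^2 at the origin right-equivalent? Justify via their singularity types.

The Hessian of f at 0 is [[6, 18], [18, 54]] with rank 1, so corank 1. A Groebner basis of the Jacobian ideal J(f) in C{u,v} is {v^2, u + 3*v}; counting standard monomials gives mu = 2. Corank 1: A-series; mu = 2 gives A_2. The Hessian of g at 0 is [[0, 0], [0, 0]] with rank 0, so corank 2. A Groebner basis of the Jacobian ideal J(g) in C{u,v} is {-2187*u*v/7 + v^6 + 729*v^2/7, u*v^2 - v^3/3, u^2 - u*v/3}; counting standard monomials gives mu = 8. Corank 2; j^3 = u*(3*u - v)^2 has shape L^2 M (L != M), so D-series; mu = 8 gives D_8. f is A_2 but g is D_8, hence not right-equivalent.

No.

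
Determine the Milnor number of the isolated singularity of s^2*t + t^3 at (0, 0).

4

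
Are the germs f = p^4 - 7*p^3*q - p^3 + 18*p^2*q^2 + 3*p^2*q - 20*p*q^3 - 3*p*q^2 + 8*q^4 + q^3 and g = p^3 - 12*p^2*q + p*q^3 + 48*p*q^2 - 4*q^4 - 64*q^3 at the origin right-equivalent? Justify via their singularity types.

Yes.

The Hessian of f at 0 is [[0, 0], [0, 0]] with rank 0, so corank 2. A Groebner basis of the Jacobian ideal J(f) in C{p,q} is {3*p^2 - 6*p*q + q^4 + q^3 + 3*q^2, p^3 - 9*p^2 + 18*p*q - 4*q^3 - 9*q^2, p^2*q - 5*p^2 + 10*p*q - 8*q^3/3 - 5*q^2, -2*p^2 + p*q^2 + 4*p*q - 5*q^3/3 - 2*q^2}; counting standard monomials gives mu = 7. Corank 2; j^3 = -(p - q)^3 is a perfect cube, so E-series; the 4-jet and mu = 7 give E_7. The Hessian of g at 0 is [[0, 0], [0, 0]] with rank 0, so corank 2. A Groebner basis of the Jacobian ideal J(g) in C{p,q} is {p^3 - 12*p^2*q - 384*p^2 + 3072*p*q - 6144*q^2, 12*p^2 + p*q^2 - 96*p*q + 192*q^2, 3*p^2 - 24*p*q + q^3 + 48*q^2}; counting standard monomials gives mu = 7. Corank 2; j^3 = (p - 4*q)^3 is a perfect cube, so E-series; the 4-jet and mu = 7 give E_7. Both have type E_7, hence right-equivalent.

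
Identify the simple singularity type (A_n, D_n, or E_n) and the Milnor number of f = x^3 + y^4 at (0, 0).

The Hessian of f at 0 is [[0, 0], [0, 0]] with rank 0, so corank 2. A Groebner basis of the Jacobian ideal J(f) in C{x,y} is {y^3, x^2}; counting standard monomials gives mu = 6. Corank 2; j^3 = x^3 is a perfect cube, so E-series; the 4-jet and mu = 6 give E_6.

Type E_6, Milnor number mu = 6.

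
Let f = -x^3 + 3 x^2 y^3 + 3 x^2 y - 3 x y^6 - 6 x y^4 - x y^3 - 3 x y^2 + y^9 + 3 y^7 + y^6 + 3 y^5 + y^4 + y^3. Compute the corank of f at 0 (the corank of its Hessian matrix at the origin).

Hessian at 0 has rank 0.

2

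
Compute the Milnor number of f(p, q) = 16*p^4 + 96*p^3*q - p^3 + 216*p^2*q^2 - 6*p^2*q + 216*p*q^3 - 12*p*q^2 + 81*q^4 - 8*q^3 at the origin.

6

The Hessian of f at 0 is [[0, 0], [0, 0]] with rank 0, so corank 2. A Groebner basis of the Jacobian ideal J(f) in C{p,q} is {q^4, p*q^2 + 11*q^3/6, p^2 + 4*p*q + 4*q^2}; counting standard monomials gives mu = 6. Corank 2; j^3 = -(p + 2*q)^3 is a perfect cube, so E-series; the 4-jet and mu = 6 give E_6.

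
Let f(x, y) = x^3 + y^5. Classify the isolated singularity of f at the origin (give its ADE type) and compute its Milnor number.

The Hessian of f at 0 is [[0, 0], [0, 0]] with rank 0, so corank 2. A Groebner basis of the Jacobian ideal J(f) in C{x,y} is {y^4, x^2}; counting standard monomials gives mu = 8. Corank 2; j^3 = x^3 is a perfect cube, so E-series; the 5-jet and mu = 8 give E_8.

Type E_{8}, Milnor number mu = 8.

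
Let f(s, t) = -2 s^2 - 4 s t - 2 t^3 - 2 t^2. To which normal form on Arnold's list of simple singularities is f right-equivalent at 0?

The Hessian of f at 0 is [[-4, -4], [-4, -4]] with rank 1, so corank 1. A Groebner basis of the Jacobian ideal J(f) in C{s,t} is {t^2, s + t}; counting standard monomials gives mu = 2. Corank 1: A-series; mu = 2 gives A_2.

A_{2}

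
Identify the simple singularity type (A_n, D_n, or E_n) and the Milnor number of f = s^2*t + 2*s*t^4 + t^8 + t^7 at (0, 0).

Type D_{9}, Milnor number mu = 9.

The Hessian of f at 0 has rank 0. Corank 2; j^3 = s^2*t has shape L^2 M (L != M), so D-series; mu = 9 gives D_9.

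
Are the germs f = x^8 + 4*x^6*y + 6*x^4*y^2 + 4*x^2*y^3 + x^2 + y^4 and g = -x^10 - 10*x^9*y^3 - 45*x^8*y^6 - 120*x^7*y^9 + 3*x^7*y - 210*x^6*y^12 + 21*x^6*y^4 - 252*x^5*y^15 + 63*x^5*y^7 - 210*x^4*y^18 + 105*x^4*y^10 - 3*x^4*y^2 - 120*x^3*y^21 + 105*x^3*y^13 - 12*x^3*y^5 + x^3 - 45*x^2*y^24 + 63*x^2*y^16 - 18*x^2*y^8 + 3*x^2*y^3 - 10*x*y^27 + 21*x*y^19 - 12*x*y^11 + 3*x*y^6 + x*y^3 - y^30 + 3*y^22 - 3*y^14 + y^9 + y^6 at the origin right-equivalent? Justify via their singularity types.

No.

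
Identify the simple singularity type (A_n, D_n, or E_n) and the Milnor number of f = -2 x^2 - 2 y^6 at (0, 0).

Type A_{5}, Milnor number mu = 5.

The Hessian of f at 0 has rank 1. Corank 1: A-series; mu = 5 gives A_5.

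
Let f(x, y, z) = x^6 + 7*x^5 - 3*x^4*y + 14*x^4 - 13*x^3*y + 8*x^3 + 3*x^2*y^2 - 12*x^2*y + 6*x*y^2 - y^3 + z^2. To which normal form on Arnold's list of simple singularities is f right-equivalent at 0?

E_7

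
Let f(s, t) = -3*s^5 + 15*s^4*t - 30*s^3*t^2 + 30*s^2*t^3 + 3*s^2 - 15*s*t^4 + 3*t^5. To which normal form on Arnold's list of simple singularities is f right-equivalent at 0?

A4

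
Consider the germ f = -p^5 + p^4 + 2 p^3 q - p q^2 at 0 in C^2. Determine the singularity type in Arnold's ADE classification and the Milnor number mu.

Type D5, Milnor number mu = 5.

The Hessian of f at 0 is [[0, 0], [0, 0]] with rank 0, so corank 2. A Groebner basis of the Jacobian ideal J(f) in C{p,q} is {p^3 - q^2/4, q^3, p*q - q^2/4}; counting standard monomials gives mu = 5. Corank 2; j^3 = -p*q^2 has shape L^2 M (L != M), so D-series; mu = 5 gives D_5.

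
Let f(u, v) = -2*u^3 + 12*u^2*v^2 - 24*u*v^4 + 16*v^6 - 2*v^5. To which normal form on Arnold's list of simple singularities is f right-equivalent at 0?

The Hessian of f at 0 is [[0, 0], [0, 0]] with rank 0, so corank 2. A Groebner basis of the Jacobian ideal J(f) in C{u,v} is {v^4, u^3, -u^2/4 + u*v^2}; counting standard monomials gives mu = 8. Corank 2; j^3 = -2*u^3 is a perfect cube, so E-series; the 5-jet and mu = 8 give E_8.

E_{8}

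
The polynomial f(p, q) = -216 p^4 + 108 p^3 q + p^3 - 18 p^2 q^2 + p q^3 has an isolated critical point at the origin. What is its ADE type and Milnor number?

Type E_{7}, Milnor number mu = 7.

The Hessian of f at 0 has rank 0. Corank 2; j^3 = p^3 is a perfect cube, so E-series; the 4-jet and mu = 7 give E_7.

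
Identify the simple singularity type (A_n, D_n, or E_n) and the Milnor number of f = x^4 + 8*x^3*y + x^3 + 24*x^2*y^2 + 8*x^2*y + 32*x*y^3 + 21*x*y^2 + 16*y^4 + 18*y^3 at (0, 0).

Type D_5, Milnor number mu = 5.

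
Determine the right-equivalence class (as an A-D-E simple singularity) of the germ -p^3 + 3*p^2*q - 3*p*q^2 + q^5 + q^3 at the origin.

The Hessian of f at 0 has rank 0. Corank 2; j^3 = -(p - q)^3 is a perfect cube, so E-series; the 5-jet and mu = 8 give E_8.

E8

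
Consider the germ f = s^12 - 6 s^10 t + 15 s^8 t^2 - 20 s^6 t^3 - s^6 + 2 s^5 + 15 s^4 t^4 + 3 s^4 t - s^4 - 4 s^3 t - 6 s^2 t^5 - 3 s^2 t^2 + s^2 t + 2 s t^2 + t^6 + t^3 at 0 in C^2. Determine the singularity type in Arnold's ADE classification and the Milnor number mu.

The Hessian of f at 0 is [[0, 0], [0, 0]] with rank 0, so corank 2. A Groebner basis of the Jacobian ideal J(f) in C{s,t} is {s^2/3 + 4*s*t/3 + t^4 - 2*t^3/3 + t^2, s^3 - s^2/5 + s*t - 2*t^3/5 + 6*t^2/5, s^2*t - s*t - t^2, s^2/15 + s*t^2 + 2*s*t/3 + 7*t^3/15 + 3*t^2/5}; counting standard monomials gives mu = 7. Corank 2; j^3 = t*(s + t)^2 has shape L^2 M (L != M), so D-series; mu = 7 gives D_7.

Type D_{7}, Milnor number mu = 7.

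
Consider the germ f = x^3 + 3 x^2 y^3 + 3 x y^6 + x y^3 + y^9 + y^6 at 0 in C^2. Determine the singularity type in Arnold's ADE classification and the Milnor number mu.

Type E7, Milnor number mu = 7.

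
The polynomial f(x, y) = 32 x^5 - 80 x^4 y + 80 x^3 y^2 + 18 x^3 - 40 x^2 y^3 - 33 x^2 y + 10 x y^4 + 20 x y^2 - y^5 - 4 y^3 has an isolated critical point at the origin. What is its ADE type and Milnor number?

The Hessian of f at 0 is [[0, 0], [0, 0]] with rank 0, so corank 2. A Groebner basis of the Jacobian ideal J(f) in C{x,y} is {-243*x*y/10 + y^4 + 81*y^2/5, x*y^2 - 2*y^3/3, x^2 - 7*x*y/6 + y^2/3}; counting standard monomials gives mu = 6. Corank 2; j^3 = (2*x - y)*(3*x - 2*y)^2 has shape L^2 M (L != M), so D-series; mu = 6 gives D_6.

Type D_6, Milnor number mu = 6.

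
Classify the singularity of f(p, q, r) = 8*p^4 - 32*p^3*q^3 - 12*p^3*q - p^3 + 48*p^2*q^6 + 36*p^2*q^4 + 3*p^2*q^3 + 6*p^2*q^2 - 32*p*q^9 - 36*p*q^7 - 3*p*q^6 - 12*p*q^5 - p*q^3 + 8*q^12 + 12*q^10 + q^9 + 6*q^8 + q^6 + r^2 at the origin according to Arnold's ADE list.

E_{7}

The Hessian of f at 0 has rank 1. Corank 2; j^3 = -p^3 is a perfect cube, so E-series; the 4-jet and mu = 7 give E_7.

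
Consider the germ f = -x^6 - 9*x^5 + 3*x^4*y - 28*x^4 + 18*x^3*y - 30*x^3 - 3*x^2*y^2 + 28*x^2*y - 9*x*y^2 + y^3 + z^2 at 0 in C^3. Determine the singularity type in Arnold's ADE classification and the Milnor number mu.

Type D_{4}, Milnor number mu = 4.

The Hessian of f at 0 has rank 1. Corank 2; j^3 = -(3*x - y)*(10*x^2 - 6*x*y + y^2) splits into three distinct lines over C (the quadratic factor has nonzero discriminant), so D_4.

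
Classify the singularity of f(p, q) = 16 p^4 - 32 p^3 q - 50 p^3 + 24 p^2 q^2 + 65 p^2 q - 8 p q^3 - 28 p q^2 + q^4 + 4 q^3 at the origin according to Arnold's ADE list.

D_5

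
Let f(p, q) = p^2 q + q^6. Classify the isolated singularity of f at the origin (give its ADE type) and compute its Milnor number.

Type D_{7}, Milnor number mu = 7.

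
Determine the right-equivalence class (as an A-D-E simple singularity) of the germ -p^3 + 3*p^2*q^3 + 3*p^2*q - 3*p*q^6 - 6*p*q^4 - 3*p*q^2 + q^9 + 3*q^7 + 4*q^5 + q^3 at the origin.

E8

The Hessian of f at 0 has rank 0. Corank 2; j^3 = -(p - q)^3 is a perfect cube, so E-series; the 5-jet and mu = 8 give E_8.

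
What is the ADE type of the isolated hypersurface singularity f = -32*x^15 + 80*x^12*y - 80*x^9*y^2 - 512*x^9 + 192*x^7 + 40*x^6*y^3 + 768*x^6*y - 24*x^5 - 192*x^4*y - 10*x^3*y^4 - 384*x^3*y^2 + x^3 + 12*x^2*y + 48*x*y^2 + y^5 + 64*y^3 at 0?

The Hessian of f at 0 has rank 0. Corank 2; j^3 = (x + 4*y)^3 is a perfect cube, so E-series; the 5-jet and mu = 8 give E_8.

E_{8}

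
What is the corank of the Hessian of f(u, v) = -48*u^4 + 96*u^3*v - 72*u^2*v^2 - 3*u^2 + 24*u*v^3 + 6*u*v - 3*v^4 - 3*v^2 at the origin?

The Hessian at 0 is [[-6, 6], [6, -6]] of rank 1; hence corank 1.

1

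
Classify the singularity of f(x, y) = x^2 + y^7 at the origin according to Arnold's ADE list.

A_6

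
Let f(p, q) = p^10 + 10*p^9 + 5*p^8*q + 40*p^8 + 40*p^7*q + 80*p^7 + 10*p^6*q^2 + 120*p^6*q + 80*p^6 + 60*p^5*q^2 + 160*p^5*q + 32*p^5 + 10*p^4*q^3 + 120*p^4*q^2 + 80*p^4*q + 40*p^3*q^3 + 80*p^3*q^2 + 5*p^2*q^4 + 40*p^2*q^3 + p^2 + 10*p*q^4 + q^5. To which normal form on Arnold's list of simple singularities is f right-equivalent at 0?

The Hessian of f at 0 is [[2, 0], [0, 0]] with rank 1, so corank 1. A Groebner basis of the Jacobian ideal J(f) in C{p,q} is {q^4, p}; counting standard monomials gives mu = 4. Corank 1: A-series; mu = 4 gives A_4.

A_4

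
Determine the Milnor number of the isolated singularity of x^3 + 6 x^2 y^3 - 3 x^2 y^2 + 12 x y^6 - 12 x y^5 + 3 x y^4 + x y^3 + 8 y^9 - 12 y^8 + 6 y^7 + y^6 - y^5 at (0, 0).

The Hessian of f at 0 has rank 0. Corank 2; j^3 = x^3 is a perfect cube, so E-series; the 4-jet and mu = 7 give E_7.

7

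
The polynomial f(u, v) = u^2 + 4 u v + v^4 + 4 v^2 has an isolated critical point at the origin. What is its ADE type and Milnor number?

Type A3, Milnor number mu = 3.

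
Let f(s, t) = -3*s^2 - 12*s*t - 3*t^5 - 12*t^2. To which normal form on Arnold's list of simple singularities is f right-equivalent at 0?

A_{4}

The Hessian of f at 0 is [[-6, -12], [-12, -24]] with rank 1, so corank 1. A Groebner basis of the Jacobian ideal J(f) in C{s,t} is {t^4, s + 2*t}; counting standard monomials gives mu = 4. Corank 1: A-series; mu = 4 gives A_4.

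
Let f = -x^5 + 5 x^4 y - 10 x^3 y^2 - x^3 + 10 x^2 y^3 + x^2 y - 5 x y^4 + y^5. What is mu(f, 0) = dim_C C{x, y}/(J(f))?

6

The Hessian of f at 0 has rank 0. Corank 2; j^3 = -x^2*(x - y) has shape L^2 M (L != M), so D-series; mu = 6 gives D_6.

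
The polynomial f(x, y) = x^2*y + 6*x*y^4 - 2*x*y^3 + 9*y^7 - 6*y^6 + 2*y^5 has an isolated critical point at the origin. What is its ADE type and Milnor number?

Type D_6, Milnor number mu = 6.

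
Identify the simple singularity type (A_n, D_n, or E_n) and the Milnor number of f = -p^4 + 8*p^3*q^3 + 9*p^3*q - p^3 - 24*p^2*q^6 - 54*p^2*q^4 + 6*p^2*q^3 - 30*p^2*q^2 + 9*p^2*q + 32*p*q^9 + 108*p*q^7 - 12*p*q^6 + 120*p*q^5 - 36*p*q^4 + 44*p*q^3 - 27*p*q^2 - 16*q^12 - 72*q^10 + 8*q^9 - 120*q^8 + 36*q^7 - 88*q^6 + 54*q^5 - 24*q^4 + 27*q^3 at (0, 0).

Type E7, Milnor number mu = 7.

The Hessian of f at 0 has rank 0. Corank 2; j^3 = -(p - 3*q)^3 is a perfect cube, so E-series; the 4-jet and mu = 7 give E_7.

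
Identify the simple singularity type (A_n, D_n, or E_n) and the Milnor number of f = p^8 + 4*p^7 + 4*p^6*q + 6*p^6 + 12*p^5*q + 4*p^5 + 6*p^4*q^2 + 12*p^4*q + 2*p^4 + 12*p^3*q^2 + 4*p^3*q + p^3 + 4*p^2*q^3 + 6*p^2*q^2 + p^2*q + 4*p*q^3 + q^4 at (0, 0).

Type D5, Milnor number mu = 5.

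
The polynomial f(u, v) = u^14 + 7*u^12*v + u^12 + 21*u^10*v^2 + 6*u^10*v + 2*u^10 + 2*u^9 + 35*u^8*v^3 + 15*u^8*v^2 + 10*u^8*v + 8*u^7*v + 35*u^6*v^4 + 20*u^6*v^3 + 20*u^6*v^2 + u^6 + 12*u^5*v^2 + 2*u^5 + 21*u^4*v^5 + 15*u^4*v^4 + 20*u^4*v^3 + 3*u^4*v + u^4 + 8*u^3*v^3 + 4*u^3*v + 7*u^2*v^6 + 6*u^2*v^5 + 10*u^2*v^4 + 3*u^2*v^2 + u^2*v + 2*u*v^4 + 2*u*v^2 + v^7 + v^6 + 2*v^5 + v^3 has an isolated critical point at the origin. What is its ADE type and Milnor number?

The Hessian of f at 0 has rank 0. Corank 2; j^3 = v*(u + v)^2 has shape L^2 M (L != M), so D-series; mu = 7 gives D_7.

Type D7, Milnor number mu = 7.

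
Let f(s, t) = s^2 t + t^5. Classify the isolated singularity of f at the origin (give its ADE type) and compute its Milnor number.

Type D_{6}, Milnor number mu = 6.

The Hessian of f at 0 has rank 0. Corank 2; j^3 = s^2*t has shape L^2 M (L != M), so D-series; mu = 6 gives D_6.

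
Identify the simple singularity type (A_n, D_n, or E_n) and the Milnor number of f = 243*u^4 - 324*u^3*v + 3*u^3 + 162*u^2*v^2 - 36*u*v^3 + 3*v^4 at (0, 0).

The Hessian of f at 0 has rank 0. Corank 2; j^3 = 3*u^3 is a perfect cube, so E-series; the 4-jet and mu = 6 give E_6.

Type E6, Milnor number mu = 6.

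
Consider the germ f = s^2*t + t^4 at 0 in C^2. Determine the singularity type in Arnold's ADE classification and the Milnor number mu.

Type D5, Milnor number mu = 5.

The Hessian of f at 0 is [[0, 0], [0, 0]] with rank 0, so corank 2. A Groebner basis of the Jacobian ideal J(f) in C{s,t} is {s^3, s^2/4 + t^3, s*t}; counting standard monomials gives mu = 5. Corank 2; j^3 = s^2*t has shape L^2 M (L != M), so D-series; mu = 5 gives D_5.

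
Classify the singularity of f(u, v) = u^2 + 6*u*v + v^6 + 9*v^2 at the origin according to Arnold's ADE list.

The Hessian of f at 0 is [[2, 6], [6, 18]] with rank 1, so corank 1. A Groebner basis of the Jacobian ideal J(f) in C{u,v} is {v^5, u + 3*v}; counting standard monomials gives mu = 5. Corank 1: A-series; mu = 5 gives A_5.

A5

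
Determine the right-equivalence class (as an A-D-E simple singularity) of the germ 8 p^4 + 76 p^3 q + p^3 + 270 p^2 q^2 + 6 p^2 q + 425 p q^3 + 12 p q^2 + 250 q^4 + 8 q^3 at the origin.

E7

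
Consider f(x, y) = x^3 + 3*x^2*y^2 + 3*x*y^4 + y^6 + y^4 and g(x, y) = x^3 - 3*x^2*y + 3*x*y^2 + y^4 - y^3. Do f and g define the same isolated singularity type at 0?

Yes.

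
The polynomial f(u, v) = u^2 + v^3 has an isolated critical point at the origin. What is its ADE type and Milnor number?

Type A2, Milnor number mu = 2.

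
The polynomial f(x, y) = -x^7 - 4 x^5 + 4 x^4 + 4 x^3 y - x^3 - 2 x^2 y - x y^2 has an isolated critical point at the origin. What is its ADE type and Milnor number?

Type D_8, Milnor number mu = 8.

The Hessian of f at 0 has rank 0. Corank 2; j^3 = -x*(x + y)^2 has shape L^2 M (L != M), so D-series; mu = 8 gives D_8.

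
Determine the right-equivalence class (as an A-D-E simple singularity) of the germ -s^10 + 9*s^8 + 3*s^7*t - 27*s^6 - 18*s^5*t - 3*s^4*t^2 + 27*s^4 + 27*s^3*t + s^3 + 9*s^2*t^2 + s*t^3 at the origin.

The Hessian of f at 0 has rank 0. Corank 2; j^3 = s^3 is a perfect cube, so E-series; the 4-jet and mu = 7 give E_7.

E_{7}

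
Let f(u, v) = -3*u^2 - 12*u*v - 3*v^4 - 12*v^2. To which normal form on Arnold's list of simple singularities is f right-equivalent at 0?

The Hessian of f at 0 is [[-6, -12], [-12, -24]] with rank 1, so corank 1. A Groebner basis of the Jacobian ideal J(f) in C{u,v} is {v^3, u + 2*v}; counting standard monomials gives mu = 3. Corank 1: A-series; mu = 3 gives A_3.

A_3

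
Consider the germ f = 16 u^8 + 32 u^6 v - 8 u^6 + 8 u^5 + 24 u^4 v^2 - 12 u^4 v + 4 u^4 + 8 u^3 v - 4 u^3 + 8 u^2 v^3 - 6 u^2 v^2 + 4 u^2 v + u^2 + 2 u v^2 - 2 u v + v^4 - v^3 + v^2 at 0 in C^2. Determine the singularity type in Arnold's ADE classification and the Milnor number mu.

Type A_2, Milnor number mu = 2.

The Hessian of f at 0 is [[2, -2], [-2, 2]] with rank 1, so corank 1. A Groebner basis of the Jacobian ideal J(f) in C{u,v} is {v^2, u - v}; counting standard monomials gives mu = 2. Corank 1: A-series; mu = 2 gives A_2.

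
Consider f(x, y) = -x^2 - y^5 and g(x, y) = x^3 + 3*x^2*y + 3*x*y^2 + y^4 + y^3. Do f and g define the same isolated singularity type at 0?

The Hessian of f at 0 is [[-2, 0], [0, 0]] with rank 1, so corank 1. A Groebner basis of the Jacobian ideal J(f) in C{x,y} is {y^4, x}; counting standard monomials gives mu = 4. Corank 1: A-series; mu = 4 gives A_4. The Hessian of g at 0 is [[0, 0], [0, 0]] with rank 0, so corank 2. A Groebner basis of the Jacobian ideal J(g) in C{x,y} is {y^3, x^2 + 2*x*y + y^2}; counting standard monomials gives mu = 6. Corank 2; j^3 = (x + y)^3 is a perfect cube, so E-series; the 4-jet and mu = 6 give E_6. f is A_4 but g is E_6, hence not right-equivalent.

No.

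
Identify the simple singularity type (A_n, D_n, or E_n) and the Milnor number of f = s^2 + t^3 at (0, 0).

The Hessian of f at 0 has rank 1. Corank 1: A-series; mu = 2 gives A_2.

Type A_2, Milnor number mu = 2.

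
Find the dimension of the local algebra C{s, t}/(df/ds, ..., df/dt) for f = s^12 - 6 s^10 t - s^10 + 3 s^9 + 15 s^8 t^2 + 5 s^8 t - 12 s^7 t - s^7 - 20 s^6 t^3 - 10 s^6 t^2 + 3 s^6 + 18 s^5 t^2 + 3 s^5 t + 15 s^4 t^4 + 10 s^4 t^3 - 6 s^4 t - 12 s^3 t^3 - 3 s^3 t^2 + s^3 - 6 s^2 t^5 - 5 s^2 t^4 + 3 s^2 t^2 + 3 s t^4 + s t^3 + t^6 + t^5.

7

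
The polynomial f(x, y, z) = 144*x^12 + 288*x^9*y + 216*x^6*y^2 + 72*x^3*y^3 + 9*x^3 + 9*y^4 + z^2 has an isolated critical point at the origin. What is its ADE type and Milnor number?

Type E6, Milnor number mu = 6.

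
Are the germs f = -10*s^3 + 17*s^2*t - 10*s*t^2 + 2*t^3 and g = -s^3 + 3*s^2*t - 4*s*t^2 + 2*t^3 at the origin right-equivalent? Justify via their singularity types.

Yes.

The Hessian of f at 0 is [[0, 0], [0, 0]] with rank 0, so corank 2. A Groebner basis of the Jacobian ideal J(f) in C{s,t} is {t^3, s^2 - 2*t^2/11, s*t - 5*t^2/11}; counting standard monomials gives mu = 4. Corank 2; j^3 = -(2*s - t)*(5*s^2 - 6*s*t + 2*t^2) splits into three distinct lines over C (the quadratic factor has nonzero discriminant), so D_4. The Hessian of g at 0 is [[0, 0], [0, 0]] with rank 0, so corank 2. A Groebner basis of the Jacobian ideal J(g) in C{s,t} is {t^3, s^2 - 2*t^2/3, s*t - t^2}; counting standard monomials gives mu = 4. Corank 2; j^3 = -(s - t)*(s^2 - 2*s*t + 2*t^2) splits into three distinct lines over C (the quadratic factor has nonzero discriminant), so D_4. Both have type D_4, hence right-equivalent.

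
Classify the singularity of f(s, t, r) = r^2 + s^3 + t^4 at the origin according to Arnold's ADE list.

The Hessian of f at 0 is [[0, 0, 0], [0, 0, 0], [0, 0, 2]] with rank 1, so corank 2. A Groebner basis of the Jacobian ideal J(f) in C{s,t,r} is {t^3, s^2, r}; counting standard monomials gives mu = 6. Corank 2; j^3 = s^3 is a perfect cube, so E-series; the 4-jet and mu = 6 give E_6.

E6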